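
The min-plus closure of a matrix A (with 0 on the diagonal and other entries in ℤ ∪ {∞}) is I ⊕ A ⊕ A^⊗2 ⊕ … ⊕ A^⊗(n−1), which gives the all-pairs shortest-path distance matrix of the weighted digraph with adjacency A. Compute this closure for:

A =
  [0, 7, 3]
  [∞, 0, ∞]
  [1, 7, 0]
Closure =
  [0, 7, 3]
  [∞, 0, ∞]
  [1, 7, 0]

This is the Floyd-Warshall all-pairs shortest-path computation. For each intermediate vertex k = 0, 1, …, 2, update dist[i][j] ← min(dist[i][j], dist[i][k] + dist[k][j]). The final matrix gives, for each (i, j), the minimum total weight of any directed path from i to j (possibly empty when i = j).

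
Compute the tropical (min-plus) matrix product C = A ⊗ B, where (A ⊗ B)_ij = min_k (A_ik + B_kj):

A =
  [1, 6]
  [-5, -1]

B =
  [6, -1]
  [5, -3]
A ⊗ B =
  [7, 0]
  [1, -6]

Apply the min-plus product entry-by-entry:
  C[0][0] = min over k of (A[0][0] + B[0][0] = 1 + 6 = 7, A[0][1] + B[1][0] = 6 + 5 = 11) = 7 (attained at k = 0)
  C[0][1] = min over k of (A[0][0] + B[0][1] = 1 + -1 = 0, A[0][1] + B[1][1] = 6 + -3 = 3) = 0 (attained at k = 0)
  C[1][0] = min over k of (A[1][0] + B[0][0] = -5 + 6 = 1, A[1][1] + B[1][0] = -1 + 5 = 4) = 1 (attained at k = 0)
  C[1][1] = min over k of (A[1][0] + B[0][1] = -5 + -1 = -6, A[1][1] + B[1][1] = -1 + -3 = -4) = -6 (attained at k = 0)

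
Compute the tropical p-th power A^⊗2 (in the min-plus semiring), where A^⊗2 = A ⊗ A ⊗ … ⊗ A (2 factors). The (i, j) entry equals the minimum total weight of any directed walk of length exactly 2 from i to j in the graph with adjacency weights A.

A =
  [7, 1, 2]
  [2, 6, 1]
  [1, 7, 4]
A^⊗2 =
  [3, 7, 2]
  [2, 3, 4]
  [5, 2, 3]

Each entry (A^⊗2)_ij equals the minimum over all length-2 walks i = v_0 → v_1 → … → v_2 = j of Σ_t A[v_t][v_{t+1}]. For example, for (i, j) = (0, 2) we minimise over 3 possible intermediate vertex sequences; the minimum is 2, attained along the walk 0 → 1 → 2.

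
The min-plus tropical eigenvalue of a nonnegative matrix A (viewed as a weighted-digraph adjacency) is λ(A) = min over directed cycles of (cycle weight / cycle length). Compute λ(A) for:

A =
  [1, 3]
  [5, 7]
λ(A) = 1

Enumerate directed cycles and compute their means (weight / length). Sample:
  cycle 0 → 0: weight = 1, length = 1, mean = 1/1 ≈ 1.000
  cycle 1 → 1: weight = 7, length = 1, mean = 7/1 ≈ 7.000
  cycle 0 → 1 → 0: weight = 8, length = 2, mean = 8/2 ≈ 4.000
  cycle 1 → 0 → 1: weight = 8, length = 2, mean = 8/2 ≈ 4.000
Minimum mean = 1.000, attained e.g. along the cycle 0 → 0 with weight 1 and length 1. So λ(A) = 1/1 = 1.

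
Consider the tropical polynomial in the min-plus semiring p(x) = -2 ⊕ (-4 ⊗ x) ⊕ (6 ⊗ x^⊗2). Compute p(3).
p(3) = -2

A tropical monomial a ⊗ x^⊗i evaluates to a + i · x. Evaluating each term at x = 3:
  Term 0 contributes -2 + 0 · 3 = -2
  Term 1 contributes -4 + 1 · 3 = -1
  Term 2 contributes 6 + 2 · 3 = 12
p(3) = ⊕ of these = min[-2, -1, 12] = -2.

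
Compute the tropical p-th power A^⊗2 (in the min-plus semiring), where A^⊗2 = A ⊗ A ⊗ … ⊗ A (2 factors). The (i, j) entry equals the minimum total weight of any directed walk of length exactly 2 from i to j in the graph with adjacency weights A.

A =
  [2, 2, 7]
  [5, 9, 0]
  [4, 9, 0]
A^⊗2 =
  [4, 4, 2]
  [4, 7, 0]
  [4, 6, 0]

Each entry (A^⊗2)_ij equals the minimum over all length-2 walks i = v_0 → v_1 → … → v_2 = j of Σ_t A[v_t][v_{t+1}]. For example, for (i, j) = (0, 2) we minimise over 3 possible intermediate vertex sequences; the minimum is 2, attained along the walk 0 → 1 → 2.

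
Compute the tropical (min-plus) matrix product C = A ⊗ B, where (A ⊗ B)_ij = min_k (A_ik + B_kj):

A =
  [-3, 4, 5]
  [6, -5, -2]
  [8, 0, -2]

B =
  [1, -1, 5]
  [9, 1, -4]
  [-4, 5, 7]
A ⊗ B =
  [-2, -4, 0]
  [-6, -4, -9]
  [-6, 1, -4]

Apply the min-plus product entry-by-entry:
  C[0][0] = min over k of (A[0][0] + B[0][0] = -3 + 1 = -2, A[0][1] + B[1][0] = 4 + 9 = 13, A[0][2] + B[2][0] = 5 + -4 = 1) = -2 (attained at k = 0)
  C[0][1] = min over k of (A[0][0] + B[0][1] = -3 + -1 = -4, A[0][1] + B[1][1] = 4 + 1 = 5, A[0][2] + B[2][1] = 5 + 5 = 10) = -4 (attained at k = 0)
  C[0][2] = min over k of (A[0][0] + B[0][2] = -3 + 5 = 2, A[0][1] + B[1][2] = 4 + -4 = 0, A[0][2] + B[2][2] = 5 + 7 = 12) = 0 (attained at k = 1)
  C[1][0] = min over k of (A[1][0] + B[0][0] = 6 + 1 = 7, A[1][1] + B[1][0] = -5 + 9 = 4, A[1][2] + B[2][0] = -2 + -4 = -6) = -6 (attained at k = 2)
  C[1][1] = min over k of (A[1][0] + B[0][1] = 6 + -1 = 5, A[1][1] + B[1][1] = -5 + 1 = -4, A[1][2] + B[2][1] = -2 + 5 = 3) = -4 (attained at k = 1)
  C[1][2] = min over k of (A[1][0] + B[0][2] = 6 + 5 = 11, A[1][1] + B[1][2] = -5 + -4 = -9, A[1][2] + B[2][2] = -2 + 7 = 5) = -9 (attained at k = 1)
  C[2][0] = min over k of (A[2][0] + B[0][0] = 8 + 1 = 9, A[2][1] + B[1][0] = 0 + 9 = 9, A[2][2] + B[2][0] = -2 + -4 = -6) = -6 (attained at k = 2)
  C[2][1] = min over k of (A[2][0] + B[0][1] = 8 + -1 = 7, A[2][1] + B[1][1] = 0 + 1 = 1, A[2][2] + B[2][1] = -2 + 5 = 3) = 1 (attained at k = 1)
  C[2][2] = min over k of (A[2][0] + B[0][2] = 8 + 5 = 13, A[2][1] + B[1][2] = 0 + -4 = -4, A[2][2] + B[2][2] = -2 + 7 = 5) = -4 (attained at k = 1)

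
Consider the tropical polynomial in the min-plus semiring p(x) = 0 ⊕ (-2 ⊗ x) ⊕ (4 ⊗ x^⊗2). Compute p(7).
p(7) = 0

A tropical monomial a ⊗ x^⊗i evaluates to a + i · x. Evaluating each term at x = 7:
  Term 0 contributes 0 + 0 · 7 = 0
  Term 1 contributes -2 + 1 · 7 = 5
  Term 2 contributes 4 + 2 · 7 = 18
p(7) = ⊕ of these = min[0, 5, 18] = 0.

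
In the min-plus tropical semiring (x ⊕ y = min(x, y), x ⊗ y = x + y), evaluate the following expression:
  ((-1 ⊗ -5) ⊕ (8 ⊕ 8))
((-1 ⊗ -5) ⊕ (8 ⊕ 8)) = -6

Expand innermost to outermost. Recall ⊕ takes the minimum of its arguments and ⊗ takes their sum. Working out the expression ((-1 ⊗ -5) ⊕ (8 ⊕ 8)) gives -6.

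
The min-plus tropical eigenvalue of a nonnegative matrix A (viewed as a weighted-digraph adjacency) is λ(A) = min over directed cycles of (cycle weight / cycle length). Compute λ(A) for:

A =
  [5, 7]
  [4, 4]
λ(A) = 4

Enumerate directed cycles and compute their means (weight / length). Sample:
  cycle 0 → 0: weight = 5, length = 1, mean = 5/1 ≈ 5.000
  cycle 1 → 1: weight = 4, length = 1, mean = 4/1 ≈ 4.000
  cycle 0 → 1 → 0: weight = 11, length = 2, mean = 11/2 ≈ 5.500
  cycle 1 → 0 → 1: weight = 11, length = 2, mean = 11/2 ≈ 5.500
Minimum mean = 4.000, attained e.g. along the cycle 1 → 1 with weight 4 and length 1. So λ(A) = 4/1 = 4.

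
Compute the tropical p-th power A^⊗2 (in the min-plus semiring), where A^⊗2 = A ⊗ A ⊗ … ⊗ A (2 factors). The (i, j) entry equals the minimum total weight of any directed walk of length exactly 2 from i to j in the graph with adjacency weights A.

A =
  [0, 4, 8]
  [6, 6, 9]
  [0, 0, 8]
A^⊗2 =
  [0, 4, 8]
  [6, 9, 14]
  [0, 4, 8]

Each entry (A^⊗2)_ij equals the minimum over all length-2 walks i = v_0 → v_1 → … → v_2 = j of Σ_t A[v_t][v_{t+1}]. For example, for (i, j) = (0, 2) we minimise over 3 possible intermediate vertex sequences; the minimum is 8, attained along the walk 0 → 0 → 2.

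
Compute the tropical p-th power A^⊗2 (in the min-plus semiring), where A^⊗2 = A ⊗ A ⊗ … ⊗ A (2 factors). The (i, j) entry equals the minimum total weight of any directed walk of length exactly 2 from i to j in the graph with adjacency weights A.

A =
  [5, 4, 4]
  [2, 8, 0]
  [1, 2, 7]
A^⊗2 =
  [5, 6, 4]
  [1, 2, 6]
  [4, 5, 2]

Each entry (A^⊗2)_ij equals the minimum over all length-2 walks i = v_0 → v_1 → … → v_2 = j of Σ_t A[v_t][v_{t+1}]. For example, for (i, j) = (0, 2) we minimise over 3 possible intermediate vertex sequences; the minimum is 4, attained along the walk 0 → 1 → 2.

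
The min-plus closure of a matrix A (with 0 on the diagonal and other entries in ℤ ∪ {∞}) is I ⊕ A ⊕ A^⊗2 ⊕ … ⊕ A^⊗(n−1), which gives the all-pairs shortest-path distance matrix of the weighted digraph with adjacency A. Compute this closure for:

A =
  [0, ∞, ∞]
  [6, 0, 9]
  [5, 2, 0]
Closure =
  [0, ∞, ∞]
  [6, 0, 9]
  [5, 2, 0]

This is the Floyd-Warshall all-pairs shortest-path computation. For each intermediate vertex k = 0, 1, …, 2, update dist[i][j] ← min(dist[i][j], dist[i][k] + dist[k][j]). The final matrix gives, for each (i, j), the minimum total weight of any directed path from i to j (possibly empty when i = j).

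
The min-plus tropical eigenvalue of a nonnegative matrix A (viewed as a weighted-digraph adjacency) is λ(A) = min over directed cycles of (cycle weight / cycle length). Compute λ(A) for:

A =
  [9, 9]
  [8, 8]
λ(A) = 8

Enumerate directed cycles and compute their means (weight / length). Sample:
  cycle 0 → 0: weight = 9, length = 1, mean = 9/1 ≈ 9.000
  cycle 1 → 1: weight = 8, length = 1, mean = 8/1 ≈ 8.000
  cycle 0 → 1 → 0: weight = 17, length = 2, mean = 17/2 ≈ 8.500
  cycle 1 → 0 → 1: weight = 17, length = 2, mean = 17/2 ≈ 8.500
Minimum mean = 8.000, attained e.g. along the cycle 1 → 1 with weight 8 and length 1. So λ(A) = 8/1 = 8.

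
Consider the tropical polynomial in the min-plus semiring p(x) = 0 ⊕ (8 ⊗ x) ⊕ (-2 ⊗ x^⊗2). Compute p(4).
p(4) = 0

A tropical monomial a ⊗ x^⊗i evaluates to a + i · x. Evaluating each term at x = 4:
  Term 0 contributes 0 + 0 · 4 = 0
  Term 1 contributes 8 + 1 · 4 = 12
  Term 2 contributes -2 + 2 · 4 = 6
p(4) = ⊕ of these = min[0, 12, 6] = 0.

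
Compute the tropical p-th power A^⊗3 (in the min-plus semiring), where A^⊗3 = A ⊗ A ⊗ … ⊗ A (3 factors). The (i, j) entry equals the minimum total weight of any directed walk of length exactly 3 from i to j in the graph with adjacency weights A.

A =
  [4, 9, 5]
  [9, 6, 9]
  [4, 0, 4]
A^⊗3 =
  [12, 9, 13]
  [17, 13, 17]
  [12, 8, 12]

Each entry (A^⊗3)_ij equals the minimum over all length-3 walks i = v_0 → v_1 → … → v_3 = j of Σ_t A[v_t][v_{t+1}]. For example, for (i, j) = (0, 2) we minimise over 9 possible intermediate vertex sequences; the minimum is 13, attained along the walk 0 → 0 → 0 → 2.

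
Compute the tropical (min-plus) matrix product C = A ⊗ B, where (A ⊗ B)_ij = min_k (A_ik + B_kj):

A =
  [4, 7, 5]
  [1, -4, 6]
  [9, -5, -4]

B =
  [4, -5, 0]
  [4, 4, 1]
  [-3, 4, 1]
A ⊗ B =
  [2, -1, 4]
  [0, -4, -3]
  [-7, -1, -4]

Apply the min-plus product entry-by-entry:
  C[0][0] = min over k of (A[0][0] + B[0][0] = 4 + 4 = 8, A[0][1] + B[1][0] = 7 + 4 = 11, A[0][2] + B[2][0] = 5 + -3 = 2) = 2 (attained at k = 2)
  C[0][1] = min over k of (A[0][0] + B[0][1] = 4 + -5 = -1, A[0][1] + B[1][1] = 7 + 4 = 11, A[0][2] + B[2][1] = 5 + 4 = 9) = -1 (attained at k = 0)
  C[0][2] = min over k of (A[0][0] + B[0][2] = 4 + 0 = 4, A[0][1] + B[1][2] = 7 + 1 = 8, A[0][2] + B[2][2] = 5 + 1 = 6) = 4 (attained at k = 0)
  C[1][0] = min over k of (A[1][0] + B[0][0] = 1 + 4 = 5, A[1][1] + B[1][0] = -4 + 4 = 0, A[1][2] + B[2][0] = 6 + -3 = 3) = 0 (attained at k = 1)
  C[1][1] = min over k of (A[1][0] + B[0][1] = 1 + -5 = -4, A[1][1] + B[1][1] = -4 + 4 = 0, A[1][2] + B[2][1] = 6 + 4 = 10) = -4 (attained at k = 0)
  C[1][2] = min over k of (A[1][0] + B[0][2] = 1 + 0 = 1, A[1][1] + B[1][2] = -4 + 1 = -3, A[1][2] + B[2][2] = 6 + 1 = 7) = -3 (attained at k = 1)
  C[2][0] = min over k of (A[2][0] + B[0][0] = 9 + 4 = 13, A[2][1] + B[1][0] = -5 + 4 = -1, A[2][2] + B[2][0] = -4 + -3 = -7) = -7 (attained at k = 2)
  C[2][1] = min over k of (A[2][0] + B[0][1] = 9 + -5 = 4, A[2][1] + B[1][1] = -5 + 4 = -1, A[2][2] + B[2][1] = -4 + 4 = 0) = -1 (attained at k = 1)
  C[2][2] = min over k of (A[2][0] + B[0][2] = 9 + 0 = 9, A[2][1] + B[1][2] = -5 + 1 = -4, A[2][2] + B[2][2] = -4 + 1 = -3) = -4 (attained at k = 1)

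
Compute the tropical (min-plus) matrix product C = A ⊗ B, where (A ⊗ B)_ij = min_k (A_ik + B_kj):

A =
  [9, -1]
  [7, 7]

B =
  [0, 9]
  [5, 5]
A ⊗ B =
  [4, 4]
  [7, 12]

Apply the min-plus product entry-by-entry:
  C[0][0] = min over k of (A[0][0] + B[0][0] = 9 + 0 = 9, A[0][1] + B[1][0] = -1 + 5 = 4) = 4 (attained at k = 1)
  C[0][1] = min over k of (A[0][0] + B[0][1] = 9 + 9 = 18, A[0][1] + B[1][1] = -1 + 5 = 4) = 4 (attained at k = 1)
  C[1][0] = min over k of (A[1][0] + B[0][0] = 7 + 0 = 7, A[1][1] + B[1][0] = 7 + 5 = 12) = 7 (attained at k = 0)
  C[1][1] = min over k of (A[1][0] + B[0][1] = 7 + 9 = 16, A[1][1] + B[1][1] = 7 + 5 = 12) = 12 (attained at k = 1)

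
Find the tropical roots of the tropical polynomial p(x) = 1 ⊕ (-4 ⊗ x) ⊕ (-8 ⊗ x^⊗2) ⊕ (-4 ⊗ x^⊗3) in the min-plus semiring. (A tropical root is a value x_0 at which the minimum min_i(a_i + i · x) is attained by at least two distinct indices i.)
Roots: {-4, 4, 5}

Each tropical root is a break point of the lower envelope of the lines y = a_i + i · x (there are 4 lines, with slopes 0, 1, ..., 3). Only the lines that attain the minimum somewhere contribute to roots; other lines are dominated. Here the surviving (envelope) indices are i = 3, i = 2, i = 1, i = 0.
Intersections between consecutive envelope lines give the roots: for adjacent envelope indices i < j the intersection is x = (a_i − a_j) / (j − i). Reading off the sorted break points: {-4, 4, 5}.
Verification: at each break x_0, at least two indices attain the minimum of min_i(a_i + i · x_0).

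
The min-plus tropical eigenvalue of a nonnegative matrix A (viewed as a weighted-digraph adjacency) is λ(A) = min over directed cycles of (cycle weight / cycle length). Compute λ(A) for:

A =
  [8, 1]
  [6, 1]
λ(A) = 1

Enumerate directed cycles and compute their means (weight / length). Sample:
  cycle 0 → 0: weight = 8, length = 1, mean = 8/1 ≈ 8.000
  cycle 1 → 1: weight = 1, length = 1, mean = 1/1 ≈ 1.000
  cycle 0 → 1 → 0: weight = 7, length = 2, mean = 7/2 ≈ 3.500
  cycle 1 → 0 → 1: weight = 7, length = 2, mean = 7/2 ≈ 3.500
Minimum mean = 1.000, attained e.g. along the cycle 1 → 1 with weight 1 and length 1. So λ(A) = 1/1 = 1.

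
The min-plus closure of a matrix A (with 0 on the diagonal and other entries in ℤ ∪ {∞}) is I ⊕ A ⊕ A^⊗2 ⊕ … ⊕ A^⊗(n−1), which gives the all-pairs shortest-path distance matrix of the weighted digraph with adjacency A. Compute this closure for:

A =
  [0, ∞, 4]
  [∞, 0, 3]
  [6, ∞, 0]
Closure =
  [0, ∞, 4]
  [9, 0, 3]
  [6, ∞, 0]

This is the Floyd-Warshall all-pairs shortest-path computation. For each intermediate vertex k = 0, 1, …, 2, update dist[i][j] ← min(dist[i][j], dist[i][k] + dist[k][j]). The final matrix gives, for each (i, j), the minimum total weight of any directed path from i to j (possibly empty when i = j).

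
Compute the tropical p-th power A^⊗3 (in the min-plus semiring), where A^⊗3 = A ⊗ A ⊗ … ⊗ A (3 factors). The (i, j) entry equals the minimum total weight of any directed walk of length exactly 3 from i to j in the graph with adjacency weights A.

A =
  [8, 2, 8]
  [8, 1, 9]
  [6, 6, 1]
A^⊗3 =
  [11, 4, 10]
  [10, 3, 11]
  [8, 8, 3]

Each entry (A^⊗3)_ij equals the minimum over all length-3 walks i = v_0 → v_1 → … → v_3 = j of Σ_t A[v_t][v_{t+1}]. For example, for (i, j) = (0, 2) we minimise over 9 possible intermediate vertex sequences; the minimum is 10, attained along the walk 0 → 2 → 2 → 2.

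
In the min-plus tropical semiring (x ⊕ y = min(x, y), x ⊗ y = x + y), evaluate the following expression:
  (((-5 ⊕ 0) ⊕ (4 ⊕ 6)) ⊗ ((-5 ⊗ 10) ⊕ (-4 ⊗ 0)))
(((-5 ⊕ 0) ⊕ (4 ⊕ 6)) ⊗ ((-5 ⊗ 10) ⊕ (-4 ⊗ 0))) = -9

Expand innermost to outermost. Recall ⊕ takes the minimum of its arguments and ⊗ takes their sum. Working out the expression (((-5 ⊕ 0) ⊕ (4 ⊕ 6)) ⊗ ((-5 ⊗ 10) ⊕ (-4 ⊗ 0))) gives -9.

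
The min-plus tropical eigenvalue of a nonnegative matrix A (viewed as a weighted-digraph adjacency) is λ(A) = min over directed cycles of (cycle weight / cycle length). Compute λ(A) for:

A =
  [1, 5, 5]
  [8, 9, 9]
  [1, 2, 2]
λ(A) = 1

Enumerate directed cycles and compute their means (weight / length). Sample:
  cycle 0 → 0: weight = 1, length = 1, mean = 1/1 ≈ 1.000
  cycle 1 → 1: weight = 9, length = 1, mean = 9/1 ≈ 9.000
  cycle 2 → 2: weight = 2, length = 1, mean = 2/1 ≈ 2.000
  cycle 0 → 1 → 0: weight = 13, length = 2, mean = 13/2 ≈ 6.500
  cycle 0 → 2 → 0: weight = 6, length = 2, mean = 6/2 ≈ 3.000
  cycle 1 → 0 → 1: weight = 13, length = 2, mean = 13/2 ≈ 6.500
Minimum mean = 1.000, attained e.g. along the cycle 0 → 0 with weight 1 and length 1. So λ(A) = 1/1 = 1.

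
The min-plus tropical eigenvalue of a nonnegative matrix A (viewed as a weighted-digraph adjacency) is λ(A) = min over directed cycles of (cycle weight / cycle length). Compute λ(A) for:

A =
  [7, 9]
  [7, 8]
λ(A) = 7

Enumerate directed cycles and compute their means (weight / length). Sample:
  cycle 0 → 0: weight = 7, length = 1, mean = 7/1 ≈ 7.000
  cycle 1 → 1: weight = 8, length = 1, mean = 8/1 ≈ 8.000
  cycle 0 → 1 → 0: weight = 16, length = 2, mean = 16/2 ≈ 8.000
  cycle 1 → 0 → 1: weight = 16, length = 2, mean = 16/2 ≈ 8.000
Minimum mean = 7.000, attained e.g. along the cycle 0 → 0 with weight 7 and length 1. So λ(A) = 7/1 = 7.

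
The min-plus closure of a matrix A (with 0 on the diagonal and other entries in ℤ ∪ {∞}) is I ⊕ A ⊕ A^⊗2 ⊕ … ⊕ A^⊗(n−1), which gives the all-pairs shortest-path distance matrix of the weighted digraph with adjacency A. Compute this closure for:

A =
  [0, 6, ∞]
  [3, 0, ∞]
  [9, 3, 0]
Closure =
  [0, 6, ∞]
  [3, 0, ∞]
  [6, 3, 0]

This is the Floyd-Warshall all-pairs shortest-path computation. For each intermediate vertex k = 0, 1, …, 2, update dist[i][j] ← min(dist[i][j], dist[i][k] + dist[k][j]). The final matrix gives, for each (i, j), the minimum total weight of any directed path from i to j (possibly empty when i = j).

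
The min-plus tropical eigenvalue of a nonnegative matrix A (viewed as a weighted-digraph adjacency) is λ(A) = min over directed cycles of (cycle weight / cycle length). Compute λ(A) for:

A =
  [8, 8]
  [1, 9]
λ(A) = 9/2

Enumerate directed cycles and compute their means (weight / length). Sample:
  cycle 0 → 0: weight = 8, length = 1, mean = 8/1 ≈ 8.000
  cycle 1 → 1: weight = 9, length = 1, mean = 9/1 ≈ 9.000
  cycle 0 → 1 → 0: weight = 9, length = 2, mean = 9/2 ≈ 4.500
  cycle 1 → 0 → 1: weight = 9, length = 2, mean = 9/2 ≈ 4.500
Minimum mean = 4.500, attained e.g. along the cycle 0 → 1 → 0 with weight 9 and length 2. So λ(A) = 9/2 = 9/2.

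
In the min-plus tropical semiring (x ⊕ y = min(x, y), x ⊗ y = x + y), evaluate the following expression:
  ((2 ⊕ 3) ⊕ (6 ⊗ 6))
((2 ⊕ 3) ⊕ (6 ⊗ 6)) = 2

Expand innermost to outermost. Recall ⊕ takes the minimum of its arguments and ⊗ takes their sum. Working out the expression ((2 ⊕ 3) ⊕ (6 ⊗ 6)) gives 2.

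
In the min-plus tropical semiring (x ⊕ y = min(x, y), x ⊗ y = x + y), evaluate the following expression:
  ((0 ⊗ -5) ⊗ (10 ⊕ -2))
((0 ⊗ -5) ⊗ (10 ⊕ -2)) = -7

Expand innermost to outermost. Recall ⊕ takes the minimum of its arguments and ⊗ takes their sum. Working out the expression ((0 ⊗ -5) ⊗ (10 ⊕ -2)) gives -7.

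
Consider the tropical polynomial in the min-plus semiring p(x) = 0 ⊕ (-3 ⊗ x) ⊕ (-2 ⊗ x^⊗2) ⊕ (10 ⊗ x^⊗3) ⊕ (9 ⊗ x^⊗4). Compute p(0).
p(0) = -3

A tropical monomial a ⊗ x^⊗i evaluates to a + i · x. Evaluating each term at x = 0:
  Term 0 contributes 0 + 0 · 0 = 0
  Term 1 contributes -3 + 1 · 0 = -3
  Term 2 contributes -2 + 2 · 0 = -2
  Term 3 contributes 10 + 3 · 0 = 10
  Term 4 contributes 9 + 4 · 0 = 9
p(0) = ⊕ of these = min[0, -3, -2, 10, 9] = -3.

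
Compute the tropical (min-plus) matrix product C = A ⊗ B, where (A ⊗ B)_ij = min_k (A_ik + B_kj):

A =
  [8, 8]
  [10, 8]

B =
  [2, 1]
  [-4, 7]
A ⊗ B =
  [4, 9]
  [4, 11]

Apply the min-plus product entry-by-entry:
  C[0][0] = min over k of (A[0][0] + B[0][0] = 8 + 2 = 10, A[0][1] + B[1][0] = 8 + -4 = 4) = 4 (attained at k = 1)
  C[0][1] = min over k of (A[0][0] + B[0][1] = 8 + 1 = 9, A[0][1] + B[1][1] = 8 + 7 = 15) = 9 (attained at k = 0)
  C[1][0] = min over k of (A[1][0] + B[0][0] = 10 + 2 = 12, A[1][1] + B[1][0] = 8 + -4 = 4) = 4 (attained at k = 1)
  C[1][1] = min over k of (A[1][0] + B[0][1] = 10 + 1 = 11, A[1][1] + B[1][1] = 8 + 7 = 15) = 11 (attained at k = 0)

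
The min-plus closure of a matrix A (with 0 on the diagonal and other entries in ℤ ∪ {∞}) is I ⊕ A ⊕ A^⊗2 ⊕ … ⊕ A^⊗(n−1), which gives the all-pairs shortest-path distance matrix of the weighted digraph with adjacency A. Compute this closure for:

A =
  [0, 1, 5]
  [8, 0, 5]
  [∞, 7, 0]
Closure =
  [0, 1, 5]
  [8, 0, 5]
  [15, 7, 0]

This is the Floyd-Warshall all-pairs shortest-path computation. For each intermediate vertex k = 0, 1, …, 2, update dist[i][j] ← min(dist[i][j], dist[i][k] + dist[k][j]). The final matrix gives, for each (i, j), the minimum total weight of any directed path from i to j (possibly empty when i = j).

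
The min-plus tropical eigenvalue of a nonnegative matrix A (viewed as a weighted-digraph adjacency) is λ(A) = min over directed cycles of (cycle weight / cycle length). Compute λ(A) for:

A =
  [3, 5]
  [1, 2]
λ(A) = 2

Enumerate directed cycles and compute their means (weight / length). Sample:
  cycle 0 → 0: weight = 3, length = 1, mean = 3/1 ≈ 3.000
  cycle 1 → 1: weight = 2, length = 1, mean = 2/1 ≈ 2.000
  cycle 0 → 1 → 0: weight = 6, length = 2, mean = 6/2 ≈ 3.000
  cycle 1 → 0 → 1: weight = 6, length = 2, mean = 6/2 ≈ 3.000
Minimum mean = 2.000, attained e.g. along the cycle 1 → 1 with weight 2 and length 1. So λ(A) = 2/1 = 2.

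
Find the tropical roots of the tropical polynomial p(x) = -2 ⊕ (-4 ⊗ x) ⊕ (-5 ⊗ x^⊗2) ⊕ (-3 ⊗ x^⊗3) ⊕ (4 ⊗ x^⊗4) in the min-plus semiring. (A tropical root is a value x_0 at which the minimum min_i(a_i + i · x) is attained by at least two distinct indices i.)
Roots: {-7, -2, 1, 2}

Each tropical root is a break point of the lower envelope of the lines y = a_i + i · x (there are 5 lines, with slopes 0, 1, ..., 4). Only the lines that attain the minimum somewhere contribute to roots; other lines are dominated. Here the surviving (envelope) indices are i = 4, i = 3, i = 2, i = 1, i = 0.
Intersections between consecutive envelope lines give the roots: for adjacent envelope indices i < j the intersection is x = (a_i − a_j) / (j − i). Reading off the sorted break points: {-7, -2, 1, 2}.
Verification: at each break x_0, at least two indices attain the minimum of min_i(a_i + i · x_0).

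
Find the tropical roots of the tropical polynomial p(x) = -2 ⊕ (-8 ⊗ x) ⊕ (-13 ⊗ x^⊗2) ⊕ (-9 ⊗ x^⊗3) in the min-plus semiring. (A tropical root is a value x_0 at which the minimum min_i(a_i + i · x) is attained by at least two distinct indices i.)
Roots: {-4, 5, 6}

Each tropical root is a break point of the lower envelope of the lines y = a_i + i · x (there are 4 lines, with slopes 0, 1, ..., 3). Only the lines that attain the minimum somewhere contribute to roots; other lines are dominated. Here the surviving (envelope) indices are i = 3, i = 2, i = 1, i = 0.
Intersections between consecutive envelope lines give the roots: for adjacent envelope indices i < j the intersection is x = (a_i − a_j) / (j − i). Reading off the sorted break points: {-4, 5, 6}.
Verification: at each break x_0, at least two indices attain the minimum of min_i(a_i + i · x_0).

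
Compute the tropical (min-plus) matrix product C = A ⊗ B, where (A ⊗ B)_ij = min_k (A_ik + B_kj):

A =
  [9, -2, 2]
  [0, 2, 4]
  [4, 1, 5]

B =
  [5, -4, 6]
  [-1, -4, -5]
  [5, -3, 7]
A ⊗ B =
  [-3, -6, -7]
  [1, -4, -3]
  [0, -3, -4]

Apply the min-plus product entry-by-entry:
  C[0][0] = min over k of (A[0][0] + B[0][0] = 9 + 5 = 14, A[0][1] + B[1][0] = -2 + -1 = -3, A[0][2] + B[2][0] = 2 + 5 = 7) = -3 (attained at k = 1)
  C[0][1] = min over k of (A[0][0] + B[0][1] = 9 + -4 = 5, A[0][1] + B[1][1] = -2 + -4 = -6, A[0][2] + B[2][1] = 2 + -3 = -1) = -6 (attained at k = 1)
  C[0][2] = min over k of (A[0][0] + B[0][2] = 9 + 6 = 15, A[0][1] + B[1][2] = -2 + -5 = -7, A[0][2] + B[2][2] = 2 + 7 = 9) = -7 (attained at k = 1)
  C[1][0] = min over k of (A[1][0] + B[0][0] = 0 + 5 = 5, A[1][1] + B[1][0] = 2 + -1 = 1, A[1][2] + B[2][0] = 4 + 5 = 9) = 1 (attained at k = 1)
  C[1][1] = min over k of (A[1][0] + B[0][1] = 0 + -4 = -4, A[1][1] + B[1][1] = 2 + -4 = -2, A[1][2] + B[2][1] = 4 + -3 = 1) = -4 (attained at k = 0)
  C[1][2] = min over k of (A[1][0] + B[0][2] = 0 + 6 = 6, A[1][1] + B[1][2] = 2 + -5 = -3, A[1][2] + B[2][2] = 4 + 7 = 11) = -3 (attained at k = 1)
  C[2][0] = min over k of (A[2][0] + B[0][0] = 4 + 5 = 9, A[2][1] + B[1][0] = 1 + -1 = 0, A[2][2] + B[2][0] = 5 + 5 = 10) = 0 (attained at k = 1)
  C[2][1] = min over k of (A[2][0] + B[0][1] = 4 + -4 = 0, A[2][1] + B[1][1] = 1 + -4 = -3, A[2][2] + B[2][1] = 5 + -3 = 2) = -3 (attained at k = 1)
  C[2][2] = min over k of (A[2][0] + B[0][2] = 4 + 6 = 10, A[2][1] + B[1][2] = 1 + -5 = -4, A[2][2] + B[2][2] = 5 + 7 = 12) = -4 (attained at k = 1)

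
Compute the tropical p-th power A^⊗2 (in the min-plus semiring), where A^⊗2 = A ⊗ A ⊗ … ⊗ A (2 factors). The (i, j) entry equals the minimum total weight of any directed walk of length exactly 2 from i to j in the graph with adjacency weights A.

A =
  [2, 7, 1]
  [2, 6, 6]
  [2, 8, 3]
A^⊗2 =
  [3, 9, 3]
  [4, 9, 3]
  [4, 9, 3]

Each entry (A^⊗2)_ij equals the minimum over all length-2 walks i = v_0 → v_1 → … → v_2 = j of Σ_t A[v_t][v_{t+1}]. For example, for (i, j) = (0, 2) we minimise over 3 possible intermediate vertex sequences; the minimum is 3, attained along the walk 0 → 0 → 2.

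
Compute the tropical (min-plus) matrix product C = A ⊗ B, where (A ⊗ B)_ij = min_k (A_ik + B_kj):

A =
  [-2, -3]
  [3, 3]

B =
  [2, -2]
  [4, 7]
A ⊗ B =
  [0, -4]
  [5, 1]

Apply the min-plus product entry-by-entry:
  C[0][0] = min over k of (A[0][0] + B[0][0] = -2 + 2 = 0, A[0][1] + B[1][0] = -3 + 4 = 1) = 0 (attained at k = 0)
  C[0][1] = min over k of (A[0][0] + B[0][1] = -2 + -2 = -4, A[0][1] + B[1][1] = -3 + 7 = 4) = -4 (attained at k = 0)
  C[1][0] = min over k of (A[1][0] + B[0][0] = 3 + 2 = 5, A[1][1] + B[1][0] = 3 + 4 = 7) = 5 (attained at k = 0)
  C[1][1] = min over k of (A[1][0] + B[0][1] = 3 + -2 = 1, A[1][1] + B[1][1] = 3 + 7 = 10) = 1 (attained at k = 0)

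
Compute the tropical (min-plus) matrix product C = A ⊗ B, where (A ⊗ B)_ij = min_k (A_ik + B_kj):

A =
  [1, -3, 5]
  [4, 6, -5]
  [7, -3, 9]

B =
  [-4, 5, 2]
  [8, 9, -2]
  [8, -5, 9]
A ⊗ B =
  [-3, 0, -5]
  [0, -10, 4]
  [3, 4, -5]

Apply the min-plus product entry-by-entry:
  C[0][0] = min over k of (A[0][0] + B[0][0] = 1 + -4 = -3, A[0][1] + B[1][0] = -3 + 8 = 5, A[0][2] + B[2][0] = 5 + 8 = 13) = -3 (attained at k = 0)
  C[0][1] = min over k of (A[0][0] + B[0][1] = 1 + 5 = 6, A[0][1] + B[1][1] = -3 + 9 = 6, A[0][2] + B[2][1] = 5 + -5 = 0) = 0 (attained at k = 2)
  C[0][2] = min over k of (A[0][0] + B[0][2] = 1 + 2 = 3, A[0][1] + B[1][2] = -3 + -2 = -5, A[0][2] + B[2][2] = 5 + 9 = 14) = -5 (attained at k = 1)
  C[1][0] = min over k of (A[1][0] + B[0][0] = 4 + -4 = 0, A[1][1] + B[1][0] = 6 + 8 = 14, A[1][2] + B[2][0] = -5 + 8 = 3) = 0 (attained at k = 0)
  C[1][1] = min over k of (A[1][0] + B[0][1] = 4 + 5 = 9, A[1][1] + B[1][1] = 6 + 9 = 15, A[1][2] + B[2][1] = -5 + -5 = -10) = -10 (attained at k = 2)
  C[1][2] = min over k of (A[1][0] + B[0][2] = 4 + 2 = 6, A[1][1] + B[1][2] = 6 + -2 = 4, A[1][2] + B[2][2] = -5 + 9 = 4) = 4 (attained at k = 1)
  C[2][0] = min over k of (A[2][0] + B[0][0] = 7 + -4 = 3, A[2][1] + B[1][0] = -3 + 8 = 5, A[2][2] + B[2][0] = 9 + 8 = 17) = 3 (attained at k = 0)
  C[2][1] = min over k of (A[2][0] + B[0][1] = 7 + 5 = 12, A[2][1] + B[1][1] = -3 + 9 = 6, A[2][2] + B[2][1] = 9 + -5 = 4) = 4 (attained at k = 2)
  C[2][2] = min over k of (A[2][0] + B[0][2] = 7 + 2 = 9, A[2][1] + B[1][2] = -3 + -2 = -5, A[2][2] + B[2][2] = 9 + 9 = 18) = -5 (attained at k = 1)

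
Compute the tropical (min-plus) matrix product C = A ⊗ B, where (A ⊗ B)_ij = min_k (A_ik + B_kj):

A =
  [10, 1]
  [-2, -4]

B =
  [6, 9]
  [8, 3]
A ⊗ B =
  [9, 4]
  [4, -1]

Apply the min-plus product entry-by-entry:
  C[0][0] = min over k of (A[0][0] + B[0][0] = 10 + 6 = 16, A[0][1] + B[1][0] = 1 + 8 = 9) = 9 (attained at k = 1)
  C[0][1] = min over k of (A[0][0] + B[0][1] = 10 + 9 = 19, A[0][1] + B[1][1] = 1 + 3 = 4) = 4 (attained at k = 1)
  C[1][0] = min over k of (A[1][0] + B[0][0] = -2 + 6 = 4, A[1][1] + B[1][0] = -4 + 8 = 4) = 4 (attained at k = 0)
  C[1][1] = min over k of (A[1][0] + B[0][1] = -2 + 9 = 7, A[1][1] + B[1][1] = -4 + 3 = -1) = -1 (attained at k = 1)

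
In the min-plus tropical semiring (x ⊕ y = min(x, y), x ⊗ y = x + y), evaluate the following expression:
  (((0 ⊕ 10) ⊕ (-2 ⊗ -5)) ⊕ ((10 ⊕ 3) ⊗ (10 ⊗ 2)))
(((0 ⊕ 10) ⊕ (-2 ⊗ -5)) ⊕ ((10 ⊕ 3) ⊗ (10 ⊗ 2))) = -7

Expand innermost to outermost. Recall ⊕ takes the minimum of its arguments and ⊗ takes their sum. Working out the expression (((0 ⊕ 10) ⊕ (-2 ⊗ -5)) ⊕ ((10 ⊕ 3) ⊗ (10 ⊗ 2))) gives -7.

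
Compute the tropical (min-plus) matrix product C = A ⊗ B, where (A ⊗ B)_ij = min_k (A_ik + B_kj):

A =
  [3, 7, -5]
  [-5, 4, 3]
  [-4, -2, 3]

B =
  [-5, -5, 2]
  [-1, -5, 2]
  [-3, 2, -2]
A ⊗ B =
  [-8, -3, -7]
  [-10, -10, -3]
  [-9, -9, -2]

Apply the min-plus product entry-by-entry:
  C[0][0] = min over k of (A[0][0] + B[0][0] = 3 + -5 = -2, A[0][1] + B[1][0] = 7 + -1 = 6, A[0][2] + B[2][0] = -5 + -3 = -8) = -8 (attained at k = 2)
  C[0][1] = min over k of (A[0][0] + B[0][1] = 3 + -5 = -2, A[0][1] + B[1][1] = 7 + -5 = 2, A[0][2] + B[2][1] = -5 + 2 = -3) = -3 (attained at k = 2)
  C[0][2] = min over k of (A[0][0] + B[0][2] = 3 + 2 = 5, A[0][1] + B[1][2] = 7 + 2 = 9, A[0][2] + B[2][2] = -5 + -2 = -7) = -7 (attained at k = 2)
  C[1][0] = min over k of (A[1][0] + B[0][0] = -5 + -5 = -10, A[1][1] + B[1][0] = 4 + -1 = 3, A[1][2] + B[2][0] = 3 + -3 = 0) = -10 (attained at k = 0)
  C[1][1] = min over k of (A[1][0] + B[0][1] = -5 + -5 = -10, A[1][1] + B[1][1] = 4 + -5 = -1, A[1][2] + B[2][1] = 3 + 2 = 5) = -10 (attained at k = 0)
  C[1][2] = min over k of (A[1][0] + B[0][2] = -5 + 2 = -3, A[1][1] + B[1][2] = 4 + 2 = 6, A[1][2] + B[2][2] = 3 + -2 = 1) = -3 (attained at k = 0)
  C[2][0] = min over k of (A[2][0] + B[0][0] = -4 + -5 = -9, A[2][1] + B[1][0] = -2 + -1 = -3, A[2][2] + B[2][0] = 3 + -3 = 0) = -9 (attained at k = 0)
  C[2][1] = min over k of (A[2][0] + B[0][1] = -4 + -5 = -9, A[2][1] + B[1][1] = -2 + -5 = -7, A[2][2] + B[2][1] = 3 + 2 = 5) = -9 (attained at k = 0)
  C[2][2] = min over k of (A[2][0] + B[0][2] = -4 + 2 = -2, A[2][1] + B[1][2] = -2 + 2 = 0, A[2][2] + B[2][2] = 3 + -2 = 1) = -2 (attained at k = 0)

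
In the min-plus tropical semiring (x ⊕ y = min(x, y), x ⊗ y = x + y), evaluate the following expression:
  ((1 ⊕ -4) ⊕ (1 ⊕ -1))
((1 ⊕ -4) ⊕ (1 ⊕ -1)) = -4

Expand innermost to outermost. Recall ⊕ takes the minimum of its arguments and ⊗ takes their sum. Working out the expression ((1 ⊕ -4) ⊕ (1 ⊕ -1)) gives -4.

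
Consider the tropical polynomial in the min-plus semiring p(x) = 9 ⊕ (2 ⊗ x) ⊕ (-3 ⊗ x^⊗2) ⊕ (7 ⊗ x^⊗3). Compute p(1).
p(1) = -1

A tropical monomial a ⊗ x^⊗i evaluates to a + i · x. Evaluating each term at x = 1:
  Term 0 contributes 9 + 0 · 1 = 9
  Term 1 contributes 2 + 1 · 1 = 3
  Term 2 contributes -3 + 2 · 1 = -1
  Term 3 contributes 7 + 3 · 1 = 10
p(1) = ⊕ of these = min[9, 3, -1, 10] = -1.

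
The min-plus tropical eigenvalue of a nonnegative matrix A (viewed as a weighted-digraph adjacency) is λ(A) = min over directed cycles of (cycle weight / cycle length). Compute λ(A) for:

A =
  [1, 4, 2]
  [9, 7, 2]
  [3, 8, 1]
λ(A) = 1

Enumerate directed cycles and compute their means (weight / length). Sample:
  cycle 0 → 0: weight = 1, length = 1, mean = 1/1 ≈ 1.000
  cycle 1 → 1: weight = 7, length = 1, mean = 7/1 ≈ 7.000
  cycle 2 → 2: weight = 1, length = 1, mean = 1/1 ≈ 1.000
  cycle 0 → 1 → 0: weight = 13, length = 2, mean = 13/2 ≈ 6.500
  cycle 0 → 2 → 0: weight = 5, length = 2, mean = 5/2 ≈ 2.500
  cycle 1 → 0 → 1: weight = 13, length = 2, mean = 13/2 ≈ 6.500
Minimum mean = 1.000, attained e.g. along the cycle 0 → 0 with weight 1 and length 1. So λ(A) = 1/1 = 1.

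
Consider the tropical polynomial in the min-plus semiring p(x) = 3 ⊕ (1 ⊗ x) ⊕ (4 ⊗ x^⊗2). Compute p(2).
p(2) = 3

A tropical monomial a ⊗ x^⊗i evaluates to a + i · x. Evaluating each term at x = 2:
  Term 0 contributes 3 + 0 · 2 = 3
  Term 1 contributes 1 + 1 · 2 = 3
  Term 2 contributes 4 + 2 · 2 = 8
p(2) = ⊕ of these = min[3, 3, 8] = 3.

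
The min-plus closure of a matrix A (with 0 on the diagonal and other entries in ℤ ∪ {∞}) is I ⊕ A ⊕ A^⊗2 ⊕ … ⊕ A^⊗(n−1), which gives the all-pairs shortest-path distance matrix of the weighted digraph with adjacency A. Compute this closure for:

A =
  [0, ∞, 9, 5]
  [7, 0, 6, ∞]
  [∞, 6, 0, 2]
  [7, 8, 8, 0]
Closure =
  [0, 13, 9, 5]
  [7, 0, 6, 8]
  [9, 6, 0, 2]
  [7, 8, 8, 0]

This is the Floyd-Warshall all-pairs shortest-path computation. For each intermediate vertex k = 0, 1, …, 3, update dist[i][j] ← min(dist[i][j], dist[i][k] + dist[k][j]). The final matrix gives, for each (i, j), the minimum total weight of any directed path from i to j (possibly empty when i = j).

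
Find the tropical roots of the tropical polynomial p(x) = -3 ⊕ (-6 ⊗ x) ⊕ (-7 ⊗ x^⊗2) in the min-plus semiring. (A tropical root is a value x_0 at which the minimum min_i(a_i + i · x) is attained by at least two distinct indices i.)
Roots: {1, 3}

Each tropical root is a break point of the lower envelope of the lines y = a_i + i · x (there are 3 lines, with slopes 0, 1, ..., 2). Only the lines that attain the minimum somewhere contribute to roots; other lines are dominated. Here the surviving (envelope) indices are i = 2, i = 1, i = 0.
Intersections between consecutive envelope lines give the roots: for adjacent envelope indices i < j the intersection is x = (a_i − a_j) / (j − i). Reading off the sorted break points: {1, 3}.
Verification: at each break x_0, at least two indices attain the minimum of min_i(a_i + i · x_0).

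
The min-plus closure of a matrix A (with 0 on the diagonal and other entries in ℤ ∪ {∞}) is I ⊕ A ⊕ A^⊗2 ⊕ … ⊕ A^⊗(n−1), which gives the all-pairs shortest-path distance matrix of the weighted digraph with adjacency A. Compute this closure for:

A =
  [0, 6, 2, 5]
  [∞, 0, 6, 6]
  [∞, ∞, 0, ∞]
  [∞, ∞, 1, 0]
Closure =
  [0, 6, 2, 5]
  [∞, 0, 6, 6]
  [∞, ∞, 0, ∞]
  [∞, ∞, 1, 0]

This is the Floyd-Warshall all-pairs shortest-path computation. For each intermediate vertex k = 0, 1, …, 3, update dist[i][j] ← min(dist[i][j], dist[i][k] + dist[k][j]). The final matrix gives, for each (i, j), the minimum total weight of any directed path from i to j (possibly empty when i = j).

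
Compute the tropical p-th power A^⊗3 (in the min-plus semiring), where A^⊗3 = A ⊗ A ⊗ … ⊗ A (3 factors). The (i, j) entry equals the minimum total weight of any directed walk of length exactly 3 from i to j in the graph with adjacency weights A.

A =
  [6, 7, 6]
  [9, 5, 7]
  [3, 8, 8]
A^⊗3 =
  [15, 16, 15]
  [15, 15, 16]
  [12, 15, 15]

Each entry (A^⊗3)_ij equals the minimum over all length-3 walks i = v_0 → v_1 → … → v_3 = j of Σ_t A[v_t][v_{t+1}]. For example, for (i, j) = (0, 2) we minimise over 9 possible intermediate vertex sequences; the minimum is 15, attained along the walk 0 → 2 → 0 → 2.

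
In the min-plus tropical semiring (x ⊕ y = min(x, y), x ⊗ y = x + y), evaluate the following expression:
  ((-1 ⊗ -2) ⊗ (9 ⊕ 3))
((-1 ⊗ -2) ⊗ (9 ⊕ 3)) = 0

Expand innermost to outermost. Recall ⊕ takes the minimum of its arguments and ⊗ takes their sum. Working out the expression ((-1 ⊗ -2) ⊗ (9 ⊕ 3)) gives 0.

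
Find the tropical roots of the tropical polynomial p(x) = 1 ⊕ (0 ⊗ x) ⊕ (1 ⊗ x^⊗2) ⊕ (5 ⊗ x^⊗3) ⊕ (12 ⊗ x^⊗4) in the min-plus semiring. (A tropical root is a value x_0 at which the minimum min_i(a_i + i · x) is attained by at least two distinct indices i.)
Roots: {-7, -4, -1, 1}

Each tropical root is a break point of the lower envelope of the lines y = a_i + i · x (there are 5 lines, with slopes 0, 1, ..., 4). Only the lines that attain the minimum somewhere contribute to roots; other lines are dominated. Here the surviving (envelope) indices are i = 4, i = 3, i = 2, i = 1, i = 0.
Intersections between consecutive envelope lines give the roots: for adjacent envelope indices i < j the intersection is x = (a_i − a_j) / (j − i). Reading off the sorted break points: {-7, -4, -1, 1}.
Verification: at each break x_0, at least two indices attain the minimum of min_i(a_i + i · x_0).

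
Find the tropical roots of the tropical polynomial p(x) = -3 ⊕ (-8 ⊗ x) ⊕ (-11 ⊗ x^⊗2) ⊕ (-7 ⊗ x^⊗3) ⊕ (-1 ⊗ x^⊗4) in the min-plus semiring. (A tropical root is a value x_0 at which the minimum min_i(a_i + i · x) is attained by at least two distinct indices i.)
Roots: {-6, -4, 3, 5}

Each tropical root is a break point of the lower envelope of the lines y = a_i + i · x (there are 5 lines, with slopes 0, 1, ..., 4). Only the lines that attain the minimum somewhere contribute to roots; other lines are dominated. Here the surviving (envelope) indices are i = 4, i = 3, i = 2, i = 1, i = 0.
Intersections between consecutive envelope lines give the roots: for adjacent envelope indices i < j the intersection is x = (a_i − a_j) / (j − i). Reading off the sorted break points: {-6, -4, 3, 5}.
Verification: at each break x_0, at least two indices attain the minimum of min_i(a_i + i · x_0).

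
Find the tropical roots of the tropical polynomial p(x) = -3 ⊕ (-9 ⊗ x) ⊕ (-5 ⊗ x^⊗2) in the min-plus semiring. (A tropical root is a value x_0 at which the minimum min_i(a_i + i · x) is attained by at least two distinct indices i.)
Roots: {-4, 6}

Each tropical root is a break point of the lower envelope of the lines y = a_i + i · x (there are 3 lines, with slopes 0, 1, ..., 2). Only the lines that attain the minimum somewhere contribute to roots; other lines are dominated. Here the surviving (envelope) indices are i = 2, i = 1, i = 0.
Intersections between consecutive envelope lines give the roots: for adjacent envelope indices i < j the intersection is x = (a_i − a_j) / (j − i). Reading off the sorted break points: {-4, 6}.
Verification: at each break x_0, at least two indices attain the minimum of min_i(a_i + i · x_0).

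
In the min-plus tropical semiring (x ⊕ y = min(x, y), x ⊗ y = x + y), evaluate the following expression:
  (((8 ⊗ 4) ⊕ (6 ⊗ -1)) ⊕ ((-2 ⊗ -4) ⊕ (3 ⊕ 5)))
(((8 ⊗ 4) ⊕ (6 ⊗ -1)) ⊕ ((-2 ⊗ -4) ⊕ (3 ⊕ 5))) = -6

Expand innermost to outermost. Recall ⊕ takes the minimum of its arguments and ⊗ takes their sum. Working out the expression (((8 ⊗ 4) ⊕ (6 ⊗ -1)) ⊕ ((-2 ⊗ -4) ⊕ (3 ⊕ 5))) gives -6.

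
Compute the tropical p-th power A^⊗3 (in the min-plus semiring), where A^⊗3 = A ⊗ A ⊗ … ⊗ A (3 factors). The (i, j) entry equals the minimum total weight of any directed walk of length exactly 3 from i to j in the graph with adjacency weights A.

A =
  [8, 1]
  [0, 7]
A^⊗3 =
  [8, 2]
  [1, 8]

Each entry (A^⊗3)_ij equals the minimum over all length-3 walks i = v_0 → v_1 → … → v_3 = j of Σ_t A[v_t][v_{t+1}]. For example, for (i, j) = (0, 1) we minimise over 4 possible intermediate vertex sequences; the minimum is 2, attained along the walk 0 → 1 → 0 → 1.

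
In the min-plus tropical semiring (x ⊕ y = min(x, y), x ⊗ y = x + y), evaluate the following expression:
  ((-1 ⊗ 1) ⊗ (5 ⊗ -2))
((-1 ⊗ 1) ⊗ (5 ⊗ -2)) = 3

Expand innermost to outermost. Recall ⊕ takes the minimum of its arguments and ⊗ takes their sum. Working out the expression ((-1 ⊗ 1) ⊗ (5 ⊗ -2)) gives 3.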